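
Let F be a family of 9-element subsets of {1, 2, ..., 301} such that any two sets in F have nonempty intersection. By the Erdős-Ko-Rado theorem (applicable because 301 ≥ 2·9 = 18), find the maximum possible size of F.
max |F| = C(300, 8) = 1481062243936275

The Erdős-Ko-Rado theorem states: for n ≥ 2k, an intersecting family of k-subsets of an n-element set has size at most C(n − 1, k − 1), with equality for 'star' families {A ⊆ [n] : |A| = k, i ∈ A} (fix an element i). For n = 301, k = 9: C(300, 8) = 1481062243936275.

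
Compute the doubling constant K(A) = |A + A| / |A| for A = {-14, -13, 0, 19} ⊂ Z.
K = |A + A| / |A| = 10/4 = 5/2

Enumerate A + A = {a + b : a, b ∈ A}. With |A| = 4, there are |A|^2 = 16 ordered sum pairs; collecting distinct values, A + A = {-28, -27, -26, -14, -13, 0, 5, 6, 19, 38}, so |A + A| = 10. Thus K = 10/4 = 5/2. For comparison, the minimum possible |A + A| over all 4-element sets is 2·4 − 1 = 7 (so min K = 7/4), attained only by arithmetic progressions.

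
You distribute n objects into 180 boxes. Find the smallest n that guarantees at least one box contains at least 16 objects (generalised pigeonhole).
n = (16 − 1)·180 + 1 = 2701

By the generalised pigeonhole principle, to guarantee some box contains ≥ r objects we need more than (r − 1) · k objects total. Threshold: n = (r − 1) · k + 1. With r = 16 and k = 180: n = 15 · 180 + 1 = 2700 + 1 = 2701. For n = 2700 = 15 · 180, we can put exactly 15 objects in every box, avoiding 16 in any single one — so 2701 is tight.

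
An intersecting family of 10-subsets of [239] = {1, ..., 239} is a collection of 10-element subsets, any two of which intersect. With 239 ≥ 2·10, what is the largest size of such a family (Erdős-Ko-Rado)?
max |F| = C(238, 9) = 5793509382951290

The Erdős-Ko-Rado theorem states: for n ≥ 2k, an intersecting family of k-subsets of an n-element set has size at most C(n − 1, k − 1), with equality for 'star' families {A ⊆ [n] : |A| = k, i ∈ A} (fix an element i). For n = 239, k = 10: C(238, 9) = 5793509382951290.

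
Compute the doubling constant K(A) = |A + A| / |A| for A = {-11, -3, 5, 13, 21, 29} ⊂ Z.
K = |A + A| / |A| = 11/6

Enumerate A + A = {a + b : a, b ∈ A}. With |A| = 6, there are |A|^2 = 36 ordered sum pairs; collecting distinct values, A + A = {-22, -14, -6, 2, 10, 18, 26, 34, 42, 50, 58}, so |A + A| = 11. Thus K = 11/6. Here |A + A| = 2|A| − 1 = 11, the minimum possible — so K = 11/6 is minimal, which holds iff A is an arithmetic progression.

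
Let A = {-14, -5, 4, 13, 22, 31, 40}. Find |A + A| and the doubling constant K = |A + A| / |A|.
K = |A + A| / |A| = 13/7

Enumerate A + A = {a + b : a, b ∈ A}. With |A| = 7, there are |A|^2 = 49 ordered sum pairs; collecting distinct values, A + A = {-28, -19, -10, -1, 8, 17, 26, 35, 44, 53, 62, 71, 80}, so |A + A| = 13. Thus K = 13/7. Here |A + A| = 2|A| − 1 = 13, the minimum possible — so K = 13/7 is minimal, which holds iff A is an arithmetic progression.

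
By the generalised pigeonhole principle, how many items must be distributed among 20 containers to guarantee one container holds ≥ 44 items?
n = (44 − 1)·20 + 1 = 861

By the generalised pigeonhole principle, to guarantee some box contains ≥ r objects we need more than (r − 1) · k objects total. Threshold: n = (r − 1) · k + 1. With r = 44 and k = 20: n = 43 · 20 + 1 = 860 + 1 = 861. For n = 860 = 43 · 20, we can put exactly 43 objects in every box, avoiding 44 in any single one — so 861 is tight.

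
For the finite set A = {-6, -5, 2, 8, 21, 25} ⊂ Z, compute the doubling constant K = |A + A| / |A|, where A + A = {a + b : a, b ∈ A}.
K = |A + A| / |A| = 20/6 = 10/3

Enumerate A + A = {a + b : a, b ∈ A}. With |A| = 6, there are |A|^2 = 36 ordered sum pairs; collecting distinct values, A + A = {-12, -11, -10, -4, -3, 2, 3, 4, 10, 15, 16, 19, 20, 23, 27, 29, 33, 42, 46, 50}, so |A + A| = 20. Thus K = 20/6 = 10/3. For comparison, the minimum possible |A + A| over all 6-element sets is 2·6 − 1 = 11 (so min K = 11/6), attained only by arithmetic progressions.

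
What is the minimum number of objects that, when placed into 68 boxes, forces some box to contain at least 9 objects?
n = (9 − 1)·68 + 1 = 545

By the generalised pigeonhole principle, to guarantee some box contains ≥ r objects we need more than (r − 1) · k objects total. Threshold: n = (r − 1) · k + 1. With r = 9 and k = 68: n = 8 · 68 + 1 = 544 + 1 = 545. For n = 544 = 8 · 68, we can put exactly 8 objects in every box, avoiding 9 in any single one — so 545 is tight.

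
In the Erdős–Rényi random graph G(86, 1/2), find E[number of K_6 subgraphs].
E[# K_6] = C(86, 6) · (1/2)^C(6, 2) = 470155077 / 2^15 ≈ 14347.994293

For each 6-subset S of vertices (there are C(86, 6) = 470155077 such S), let X_S = 1 if S induces a K_6 (all C(6, 2) = 15 edges present). Then P(X_S = 1) = (1/2)^15 = 1/32768. By linearity of expectation, E[# K_6] = C(86, 6) · (1/2)^15 = 470155077 / 32768 ≈ 14347.994293.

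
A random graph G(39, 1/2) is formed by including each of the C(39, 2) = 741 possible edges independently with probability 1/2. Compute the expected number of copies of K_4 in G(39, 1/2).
E[# K_4] = C(39, 4) · (1/2)^C(4, 2) = 82251 / 2^6 = 1285.171875

For each 4-subset S of vertices (there are C(39, 4) = 82251 such S), let X_S = 1 if S induces a K_4 (all C(4, 2) = 6 edges present). Then P(X_S = 1) = (1/2)^6 = 1/64. By linearity of expectation, E[# K_4] = C(39, 4) · (1/2)^6 = 82251 / 64 = 1285.171875.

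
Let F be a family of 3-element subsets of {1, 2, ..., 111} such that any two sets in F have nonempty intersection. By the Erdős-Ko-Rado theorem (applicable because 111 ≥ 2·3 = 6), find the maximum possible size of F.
max |F| = C(110, 2) = 5995

Erdős-Ko-Rado (1961): when n ≥ 2k, max |F| = C(n−1, k−1). The bound is attained by the star {A : i ∈ A} for any fixed i ∈ [n]. Here C(111−1, 3−1) = C(110, 2) = 5995.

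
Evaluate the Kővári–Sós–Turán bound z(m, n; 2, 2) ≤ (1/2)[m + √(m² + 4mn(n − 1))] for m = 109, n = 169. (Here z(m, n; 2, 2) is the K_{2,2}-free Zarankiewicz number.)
z(109, 169; 2, 2) ≤ (1/2)[109 + √(109² + 4·109·169·168)] = (1/2)[109 + √12390793] = 1814.5279

Kővári–Sós–Turán: let r_1, ..., r_109 be the row sums and z = Σ r_i the total number of 1s. Each pair of columns can share at most one row with both entries 1 (else a 2×2 all-ones block appears), so Σ_i C(r_i, 2) ≤ C(169, 2) = 14196. By convexity Σ_i C(r_i, 2) ≥ 109·C(z/109, 2) = z(z − 109)/(2·109), giving z² − 109z − 109·169·168 ≤ 0 and hence z ≤ (1/2)[109 + √(11881 + 4·3094728)] = (1/2)[109 + √12390793] ≈ (1/2)(109 + 3520.0558) = 1814.5279.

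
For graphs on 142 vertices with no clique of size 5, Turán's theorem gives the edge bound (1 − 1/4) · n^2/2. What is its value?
Turán density bound = (3/4) · 142^2/2 = 15123/2 ≈ 7561.5

Turán's theorem: ex(n, K_{r+1}) is achieved by the complete r-partite Turán graph T(n, r) with parts as balanced as possible, and is at most (1 − 1/r) · n^2/2. For r = 4, n = 142: the density bound is (3/4) · 20164/2 = 15123/2 ≈ 7561.5. The integer-valued extremum is e(T(142, 4)) = 7561, which is strictly less than the density bound 15123/2 since 4 ∤ 142 (the parts of T(142, 4) cannot all be equal).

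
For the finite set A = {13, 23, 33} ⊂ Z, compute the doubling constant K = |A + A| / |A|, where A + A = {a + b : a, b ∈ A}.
K = |A + A| / |A| = 5/3

Enumerate A + A = {a + b : a, b ∈ A}. With |A| = 3, there are |A|^2 = 9 ordered sum pairs; collecting distinct values, A + A = {26, 36, 46, 56, 66}, so |A + A| = 5. Thus K = 5/3. Here |A + A| = 2|A| − 1 = 5, the minimum possible — so K = 5/3 is minimal, which holds iff A is an arithmetic progression.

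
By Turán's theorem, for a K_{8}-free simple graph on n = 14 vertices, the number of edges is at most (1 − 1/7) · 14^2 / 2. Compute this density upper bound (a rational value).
Turán density bound = (6/7) · 14^2/2 = 84

Turán's theorem: ex(n, K_{r+1}) is achieved by the complete r-partite Turán graph T(n, r) with parts as balanced as possible, and is at most (1 − 1/r) · n^2/2. For r = 7, n = 14: the density bound is (6/7) · 196/2 = 84. Since 7 ∣ 14, the Turán graph T(14, 7) has parts of equal size 2, and its edge count e(T(14, 7)) = 84 attains the density bound exactly.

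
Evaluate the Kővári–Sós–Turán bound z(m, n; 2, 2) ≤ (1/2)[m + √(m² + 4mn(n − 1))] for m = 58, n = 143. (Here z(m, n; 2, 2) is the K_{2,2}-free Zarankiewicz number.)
z(58, 143; 2, 2) ≤ (1/2)[58 + √(58² + 4·58·143·142)] = (1/2)[58 + √4714356] = 1114.6284

Kővári–Sós–Turán: let r_1, ..., r_58 be the row sums and z = Σ r_i the total number of 1s. Each pair of columns can share at most one row with both entries 1 (else a 2×2 all-ones block appears), so Σ_i C(r_i, 2) ≤ C(143, 2) = 10153. By convexity Σ_i C(r_i, 2) ≥ 58·C(z/58, 2) = z(z − 58)/(2·58), giving z² − 58z − 58·143·142 ≤ 0 and hence z ≤ (1/2)[58 + √(3364 + 4·1177748)] = (1/2)[58 + √4714356] ≈ (1/2)(58 + 2171.2568) = 1114.6284.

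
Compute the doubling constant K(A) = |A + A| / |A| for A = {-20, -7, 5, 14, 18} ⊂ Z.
K = |A + A| / |A| = 14/5

Enumerate A + A = {a + b : a, b ∈ A}. With |A| = 5, there are |A|^2 = 25 ordered sum pairs; collecting distinct values, A + A = {-40, -27, -15, -14, -6, -2, 7, 10, 11, 19, 23, 28, 32, 36}, so |A + A| = 14. Thus K = 14/5. For comparison, the minimum possible |A + A| over all 5-element sets is 2·5 − 1 = 9 (so min K = 9/5), attained only by arithmetic progressions.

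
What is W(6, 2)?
W(6, 2) = 6 + 1 = 7

A 2-term AP is any pair of integers, so a monochromatic 2-AP exists iff some colour is used at least twice. With 6 colours, the colouring i ↦ i on {1, ..., 6} uses each colour once, avoiding any monochromatic pair, so W(6, 2) > 6. For {1, ..., 7}, pigeonhole forces two integers of the same colour, which form a monochromatic 2-AP. Hence W(6, 2) = 7.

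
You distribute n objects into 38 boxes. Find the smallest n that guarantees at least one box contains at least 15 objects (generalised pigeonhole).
n = (15 − 1)·38 + 1 = 533

By the generalised pigeonhole principle, to guarantee some box contains ≥ r objects we need more than (r − 1) · k objects total. Threshold: n = (r − 1) · k + 1. With r = 15 and k = 38: n = 14 · 38 + 1 = 532 + 1 = 533. For n = 532 = 14 · 38, we can put exactly 14 objects in every box, avoiding 15 in any single one — so 533 is tight.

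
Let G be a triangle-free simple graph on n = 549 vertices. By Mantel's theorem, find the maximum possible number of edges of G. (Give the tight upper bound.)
ex(549, K_3) = ⌊549^2/4⌋ = 75350

Mantel (1907): a triangle-free graph on n vertices has at most ⌊n^2/4⌋ edges, with equality for the complete bipartite graph K_{⌊n/2⌋, ⌈n/2⌉}. For n = 549: ⌊549^2/4⌋ = ⌊301401/4⌋ = 75350. The extremal graph is K_{274, 275}, which has 274·275 = 75350 edges.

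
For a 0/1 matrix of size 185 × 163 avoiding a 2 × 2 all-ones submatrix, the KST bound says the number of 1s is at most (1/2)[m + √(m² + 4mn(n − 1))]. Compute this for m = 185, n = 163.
z(185, 163; 2, 2) ≤ (1/2)[185 + √(185² + 4·185·163·162)] = (1/2)[185 + √19574665] = 2304.6633

Kővári–Sós–Turán: let r_1, ..., r_185 be the row sums and z = Σ r_i the total number of 1s. Each pair of columns can share at most one row with both entries 1 (else a 2×2 all-ones block appears), so Σ_i C(r_i, 2) ≤ C(163, 2) = 13203. By convexity Σ_i C(r_i, 2) ≥ 185·C(z/185, 2) = z(z − 185)/(2·185), giving z² − 185z − 185·163·162 ≤ 0 and hence z ≤ (1/2)[185 + √(34225 + 4·4885110)] = (1/2)[185 + √19574665] ≈ (1/2)(185 + 4424.3265) = 2304.6633.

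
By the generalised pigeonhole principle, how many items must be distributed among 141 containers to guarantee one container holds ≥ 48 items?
n = (48 − 1)·141 + 1 = 6628

By the generalised pigeonhole principle, to guarantee some box contains ≥ r objects we need more than (r − 1) · k objects total. Threshold: n = (r − 1) · k + 1. With r = 48 and k = 141: n = 47 · 141 + 1 = 6627 + 1 = 6628. For n = 6627 = 47 · 141, we can put exactly 47 objects in every box, avoiding 48 in any single one — so 6628 is tight.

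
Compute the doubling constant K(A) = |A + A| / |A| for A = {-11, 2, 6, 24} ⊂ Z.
K = |A + A| / |A| = 10/4 = 5/2

Enumerate A + A = {a + b : a, b ∈ A}. With |A| = 4, there are |A|^2 = 16 ordered sum pairs; collecting distinct values, A + A = {-22, -9, -5, 4, 8, 12, 13, 26, 30, 48}, so |A + A| = 10. Thus K = 10/4 = 5/2. For comparison, the minimum possible |A + A| over all 4-element sets is 2·4 − 1 = 7 (so min K = 7/4), attained only by arithmetic progressions.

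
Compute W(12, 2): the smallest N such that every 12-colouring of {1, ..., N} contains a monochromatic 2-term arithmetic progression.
W(12, 2) = 12 + 1 = 13

A 2-term AP is any pair of integers, so a monochromatic 2-AP exists iff some colour is used at least twice. With 12 colours, the colouring i ↦ i on {1, ..., 12} uses each colour once, avoiding any monochromatic pair, so W(12, 2) > 12. For {1, ..., 13}, pigeonhole forces two integers of the same colour, which form a monochromatic 2-AP. Hence W(12, 2) = 13.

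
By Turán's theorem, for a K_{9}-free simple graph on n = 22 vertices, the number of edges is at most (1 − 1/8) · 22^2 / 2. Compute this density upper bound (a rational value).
Turán density bound = (7/8) · 22^2/2 = 847/4 ≈ 211.75

Turán's theorem: ex(n, K_{r+1}) is achieved by the complete r-partite Turán graph T(n, r) with parts as balanced as possible, and is at most (1 − 1/r) · n^2/2. For r = 8, n = 22: the density bound is (7/8) · 484/2 = 847/4 ≈ 211.75. The integer-valued extremum is e(T(22, 8)) = 211, which is strictly less than the density bound 847/4 since 8 ∤ 22 (the parts of T(22, 8) cannot all be equal).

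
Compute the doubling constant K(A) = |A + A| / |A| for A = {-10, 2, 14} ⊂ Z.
K = |A + A| / |A| = 5/3

Enumerate A + A = {a + b : a, b ∈ A}. With |A| = 3, there are |A|^2 = 9 ordered sum pairs; collecting distinct values, A + A = {-20, -8, 4, 16, 28}, so |A + A| = 5. Thus K = 5/3. Here |A + A| = 2|A| − 1 = 5, the minimum possible — so K = 5/3 is minimal, which holds iff A is an arithmetic progression.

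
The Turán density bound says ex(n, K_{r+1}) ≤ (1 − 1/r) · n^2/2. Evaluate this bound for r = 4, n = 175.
Turán density bound = (3/4) · 175^2/2 = 91875/8 ≈ 11484.375

Turán's theorem: ex(n, K_{r+1}) is achieved by the complete r-partite Turán graph T(n, r) with parts as balanced as possible, and is at most (1 − 1/r) · n^2/2. For r = 4, n = 175: the density bound is (3/4) · 30625/2 = 91875/8 ≈ 11484.375. The integer-valued extremum is e(T(175, 4)) = 11484, which is strictly less than the density bound 91875/8 since 4 ∤ 175 (the parts of T(175, 4) cannot all be equal).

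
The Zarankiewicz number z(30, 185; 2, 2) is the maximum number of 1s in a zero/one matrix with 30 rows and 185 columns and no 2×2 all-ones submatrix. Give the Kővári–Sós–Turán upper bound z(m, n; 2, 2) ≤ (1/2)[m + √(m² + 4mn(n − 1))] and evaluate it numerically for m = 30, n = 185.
z(30, 185; 2, 2) ≤ (1/2)[30 + √(30² + 4·30·185·184)] = (1/2)[30 + √4085700] = 1025.6557

Kővári–Sós–Turán: let r_1, ..., r_30 be the row sums and z = Σ r_i the total number of 1s. Each pair of columns can share at most one row with both entries 1 (else a 2×2 all-ones block appears), so Σ_i C(r_i, 2) ≤ C(185, 2) = 17020. By convexity Σ_i C(r_i, 2) ≥ 30·C(z/30, 2) = z(z − 30)/(2·30), giving z² − 30z − 30·185·184 ≤ 0 and hence z ≤ (1/2)[30 + √(900 + 4·1021200)] = (1/2)[30 + √4085700] ≈ (1/2)(30 + 2021.3115) = 1025.6557.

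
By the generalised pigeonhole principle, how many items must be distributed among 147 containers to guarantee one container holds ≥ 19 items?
n = (19 − 1)·147 + 1 = 2647

By the generalised pigeonhole principle, to guarantee some box contains ≥ r objects we need more than (r − 1) · k objects total. Threshold: n = (r − 1) · k + 1. With r = 19 and k = 147: n = 18 · 147 + 1 = 2646 + 1 = 2647. For n = 2646 = 18 · 147, we can put exactly 18 objects in every box, avoiding 19 in any single one — so 2647 is tight.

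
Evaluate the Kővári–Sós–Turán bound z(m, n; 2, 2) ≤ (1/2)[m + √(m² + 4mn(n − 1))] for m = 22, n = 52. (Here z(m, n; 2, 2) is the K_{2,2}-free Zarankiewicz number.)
z(22, 52; 2, 2) ≤ (1/2)[22 + √(22² + 4·22·52·51)] = (1/2)[22 + √233860] = 252.7954

Kővári–Sós–Turán: let r_1, ..., r_22 be the row sums and z = Σ r_i the total number of 1s. Each pair of columns can share at most one row with both entries 1 (else a 2×2 all-ones block appears), so Σ_i C(r_i, 2) ≤ C(52, 2) = 1326. By convexity Σ_i C(r_i, 2) ≥ 22·C(z/22, 2) = z(z − 22)/(2·22), giving z² − 22z − 22·52·51 ≤ 0 and hence z ≤ (1/2)[22 + √(484 + 4·58344)] = (1/2)[22 + √233860] ≈ (1/2)(22 + 483.5907) = 252.7954.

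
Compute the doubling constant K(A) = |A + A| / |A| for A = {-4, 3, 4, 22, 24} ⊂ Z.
K = |A + A| / |A| = 15/5 = 3

Enumerate A + A = {a + b : a, b ∈ A}. With |A| = 5, there are |A|^2 = 25 ordered sum pairs; collecting distinct values, A + A = {-8, -1, 0, 6, 7, 8, 18, 20, 25, 26, 27, 28, 44, 46, 48}, so |A + A| = 15. Thus K = 15/5 = 3. For comparison, the minimum possible |A + A| over all 5-element sets is 2·5 − 1 = 9 (so min K = 9/5), attained only by arithmetic progressions.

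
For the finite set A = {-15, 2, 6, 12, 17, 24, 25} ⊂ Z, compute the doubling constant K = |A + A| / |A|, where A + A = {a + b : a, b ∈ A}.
K = |A + A| / |A| = 28/7 = 4

Enumerate A + A = {a + b : a, b ∈ A}. With |A| = 7, there are |A|^2 = 49 ordered sum pairs; collecting distinct values, A + A = {-30, -13, -9, -3, 2, 4, 8, 9, 10, 12, 14, 18, 19, 23, 24, 26, 27, 29, 30, 31, 34, 36, 37, 41, 42, 48, 49, 50}, so |A + A| = 28. Thus K = 28/7 = 4. For comparison, the minimum possible |A + A| over all 7-element sets is 2·7 − 1 = 13 (so min K = 13/7), attained only by arithmetic progressions.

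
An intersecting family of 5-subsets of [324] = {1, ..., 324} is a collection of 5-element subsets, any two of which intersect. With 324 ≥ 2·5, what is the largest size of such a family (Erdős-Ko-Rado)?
max |F| = C(323, 4) = 445145680

The Erdős-Ko-Rado theorem states: for n ≥ 2k, an intersecting family of k-subsets of an n-element set has size at most C(n − 1, k − 1), with equality for 'star' families {A ⊆ [n] : |A| = k, i ∈ A} (fix an element i). For n = 324, k = 5: C(323, 4) = 445145680.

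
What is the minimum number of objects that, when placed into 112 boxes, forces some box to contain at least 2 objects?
n = (2 − 1)·112 + 1 = 113

By the generalised pigeonhole principle, to guarantee some box contains ≥ r objects we need more than (r − 1) · k objects total. Threshold: n = (r − 1) · k + 1. With r = 2 and k = 112: n = 1 · 112 + 1 = 112 + 1 = 113. For n = 112 = 1 · 112, we can put exactly 1 objects in every box, avoiding 2 in any single one — so 113 is tight.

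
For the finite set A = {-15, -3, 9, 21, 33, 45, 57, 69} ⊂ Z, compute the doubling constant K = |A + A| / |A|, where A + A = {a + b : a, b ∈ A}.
K = |A + A| / |A| = 15/8

Enumerate A + A = {a + b : a, b ∈ A}. With |A| = 8, there are |A|^2 = 64 ordered sum pairs; collecting distinct values, A + A = {-30, -18, -6, 6, 18, 30, 42, 54, 66, 78, 90, 102, 114, 126, 138}, so |A + A| = 15. Thus K = 15/8. Here |A + A| = 2|A| − 1 = 15, the minimum possible — so K = 15/8 is minimal, which holds iff A is an arithmetic progression.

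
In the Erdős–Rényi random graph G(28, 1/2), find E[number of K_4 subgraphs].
E[# K_4] = C(28, 4) · (1/2)^C(4, 2) = 20475 / 2^6 = 319.921875

For each 4-subset S of vertices (there are C(28, 4) = 20475 such S), let X_S = 1 if S induces a K_4 (all C(4, 2) = 6 edges present). Then P(X_S = 1) = (1/2)^6 = 1/64. By linearity of expectation, E[# K_4] = C(28, 4) · (1/2)^6 = 20475 / 64 = 319.921875.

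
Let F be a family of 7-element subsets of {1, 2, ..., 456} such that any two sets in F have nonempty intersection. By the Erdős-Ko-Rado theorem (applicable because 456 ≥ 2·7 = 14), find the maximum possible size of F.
max |F| = C(455, 6) = 11922310975575

The Erdős-Ko-Rado theorem states: for n ≥ 2k, an intersecting family of k-subsets of an n-element set has size at most C(n − 1, k − 1), with equality for 'star' families {A ⊆ [n] : |A| = k, i ∈ A} (fix an element i). For n = 456, k = 7: C(455, 6) = 11922310975575.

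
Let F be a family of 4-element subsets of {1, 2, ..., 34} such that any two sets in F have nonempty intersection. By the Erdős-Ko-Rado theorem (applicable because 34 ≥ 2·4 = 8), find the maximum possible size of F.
max |F| = C(33, 3) = 5456

The Erdős-Ko-Rado theorem states: for n ≥ 2k, an intersecting family of k-subsets of an n-element set has size at most C(n − 1, k − 1), with equality for 'star' families {A ⊆ [n] : |A| = k, i ∈ A} (fix an element i). For n = 34, k = 4: C(33, 3) = 5456.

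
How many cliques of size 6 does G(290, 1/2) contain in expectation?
E[# K_6] = C(290, 6) · (1/2)^C(6, 2) = 784239335880 / 2^15 = 98029916985/4096 ≈ 23933085.201416

For each 6-subset S of vertices (there are C(290, 6) = 784239335880 such S), let X_S = 1 if S induces a K_6 (all C(6, 2) = 15 edges present). Then P(X_S = 1) = (1/2)^15 = 1/32768. By linearity of expectation, E[# K_6] = C(290, 6) · (1/2)^15 = 784239335880 / 32768 = 98029916985/4096 ≈ 23933085.201416.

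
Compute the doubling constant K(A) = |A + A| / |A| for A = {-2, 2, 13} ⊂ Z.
K = |A + A| / |A| = 6/3 = 2

Enumerate A + A = {a + b : a, b ∈ A}. With |A| = 3, there are |A|^2 = 9 ordered sum pairs; collecting distinct values, A + A = {-4, 0, 4, 11, 15, 26}, so |A + A| = 6. Thus K = 6/3 = 2. For comparison, the minimum possible |A + A| over all 3-element sets is 2·3 − 1 = 5 (so min K = 5/3), attained only by arithmetic progressions.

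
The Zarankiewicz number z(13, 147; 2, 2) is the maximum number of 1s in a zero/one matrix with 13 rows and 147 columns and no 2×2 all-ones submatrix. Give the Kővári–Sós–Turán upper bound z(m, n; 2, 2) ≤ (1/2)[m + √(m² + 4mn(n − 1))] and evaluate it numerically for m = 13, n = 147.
z(13, 147; 2, 2) ≤ (1/2)[13 + √(13² + 4·13·147·146)] = (1/2)[13 + √1116193] = 534.7502

Kővári–Sós–Turán: let r_1, ..., r_13 be the row sums and z = Σ r_i the total number of 1s. Each pair of columns can share at most one row with both entries 1 (else a 2×2 all-ones block appears), so Σ_i C(r_i, 2) ≤ C(147, 2) = 10731. By convexity Σ_i C(r_i, 2) ≥ 13·C(z/13, 2) = z(z − 13)/(2·13), giving z² − 13z − 13·147·146 ≤ 0 and hence z ≤ (1/2)[13 + √(169 + 4·279006)] = (1/2)[13 + √1116193] ≈ (1/2)(13 + 1056.5004) = 534.7502.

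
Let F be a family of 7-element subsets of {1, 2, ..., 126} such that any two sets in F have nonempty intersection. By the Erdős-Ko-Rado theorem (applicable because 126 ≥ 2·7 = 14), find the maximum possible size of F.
max |F| = C(125, 6) = 4690625500

Erdős-Ko-Rado (1961): when n ≥ 2k, max |F| = C(n−1, k−1). The bound is attained by the star {A : i ∈ A} for any fixed i ∈ [n]. Here C(126−1, 7−1) = C(125, 6) = 4690625500.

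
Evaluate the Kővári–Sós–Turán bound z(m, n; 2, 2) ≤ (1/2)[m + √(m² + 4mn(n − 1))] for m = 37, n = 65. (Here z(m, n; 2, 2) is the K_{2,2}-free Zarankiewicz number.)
z(37, 65; 2, 2) ≤ (1/2)[37 + √(37² + 4·37·65·64)] = (1/2)[37 + √617049] = 411.2623

Kővári–Sós–Turán: let r_1, ..., r_37 be the row sums and z = Σ r_i the total number of 1s. Each pair of columns can share at most one row with both entries 1 (else a 2×2 all-ones block appears), so Σ_i C(r_i, 2) ≤ C(65, 2) = 2080. By convexity Σ_i C(r_i, 2) ≥ 37·C(z/37, 2) = z(z − 37)/(2·37), giving z² − 37z − 37·65·64 ≤ 0 and hence z ≤ (1/2)[37 + √(1369 + 4·153920)] = (1/2)[37 + √617049] ≈ (1/2)(37 + 785.5247) = 411.2623.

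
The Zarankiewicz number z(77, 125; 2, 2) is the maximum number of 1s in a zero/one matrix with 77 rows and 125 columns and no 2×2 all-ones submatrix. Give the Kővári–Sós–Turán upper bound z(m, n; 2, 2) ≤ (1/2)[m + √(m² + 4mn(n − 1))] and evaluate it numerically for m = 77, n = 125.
z(77, 125; 2, 2) ≤ (1/2)[77 + √(77² + 4·77·125·124)] = (1/2)[77 + √4779929] = 1131.6524

Kővári–Sós–Turán: let r_1, ..., r_77 be the row sums and z = Σ r_i the total number of 1s. Each pair of columns can share at most one row with both entries 1 (else a 2×2 all-ones block appears), so Σ_i C(r_i, 2) ≤ C(125, 2) = 7750. By convexity Σ_i C(r_i, 2) ≥ 77·C(z/77, 2) = z(z − 77)/(2·77), giving z² − 77z − 77·125·124 ≤ 0 and hence z ≤ (1/2)[77 + √(5929 + 4·1193500)] = (1/2)[77 + √4779929] ≈ (1/2)(77 + 2186.3049) = 1131.6524.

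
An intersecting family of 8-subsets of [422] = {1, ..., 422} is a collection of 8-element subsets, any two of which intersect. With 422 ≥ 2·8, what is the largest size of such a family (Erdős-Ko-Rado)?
max |F| = C(421, 7) = 442352653565680

The Erdős-Ko-Rado theorem states: for n ≥ 2k, an intersecting family of k-subsets of an n-element set has size at most C(n − 1, k − 1), with equality for 'star' families {A ⊆ [n] : |A| = k, i ∈ A} (fix an element i). For n = 422, k = 8: C(421, 7) = 442352653565680.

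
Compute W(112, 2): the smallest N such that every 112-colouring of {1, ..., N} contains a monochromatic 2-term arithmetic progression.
W(112, 2) = 112 + 1 = 113

A 2-term AP is any pair of integers, so a monochromatic 2-AP exists iff some colour is used at least twice. With 112 colours, the colouring i ↦ i on {1, ..., 112} uses each colour once, avoiding any monochromatic pair, so W(112, 2) > 112. For {1, ..., 113}, pigeonhole forces two integers of the same colour, which form a monochromatic 2-AP. Hence W(112, 2) = 113.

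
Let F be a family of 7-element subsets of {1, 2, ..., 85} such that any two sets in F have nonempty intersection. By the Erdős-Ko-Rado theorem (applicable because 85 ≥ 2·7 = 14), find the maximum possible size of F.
max |F| = C(84, 6) = 406481544

Erdős-Ko-Rado (1961): when n ≥ 2k, max |F| = C(n−1, k−1). The bound is attained by the star {A : i ∈ A} for any fixed i ∈ [n]. Here C(85−1, 7−1) = C(84, 6) = 406481544.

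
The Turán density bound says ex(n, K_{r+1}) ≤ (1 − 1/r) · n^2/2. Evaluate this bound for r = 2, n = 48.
Turán density bound = (1/2) · 48^2/2 = 576

Turán's theorem: ex(n, K_{r+1}) is achieved by the complete r-partite Turán graph T(n, r) with parts as balanced as possible, and is at most (1 − 1/r) · n^2/2. For r = 2, n = 48: the density bound is (1/2) · 2304/2 = 576. Since 2 ∣ 48, the Turán graph T(48, 2) has parts of equal size 24, and its edge count e(T(48, 2)) = 576 attains the density bound exactly.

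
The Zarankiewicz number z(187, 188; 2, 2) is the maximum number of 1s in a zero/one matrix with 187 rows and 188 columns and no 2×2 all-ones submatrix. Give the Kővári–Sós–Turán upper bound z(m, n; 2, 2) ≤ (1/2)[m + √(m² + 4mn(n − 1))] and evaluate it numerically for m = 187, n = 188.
z(187, 188; 2, 2) ≤ (1/2)[187 + √(187² + 4·187·188·187)] = (1/2)[187 + √26331657] = 2659.2191

Kővári–Sós–Turán: let r_1, ..., r_187 be the row sums and z = Σ r_i the total number of 1s. Each pair of columns can share at most one row with both entries 1 (else a 2×2 all-ones block appears), so Σ_i C(r_i, 2) ≤ C(188, 2) = 17578. By convexity Σ_i C(r_i, 2) ≥ 187·C(z/187, 2) = z(z − 187)/(2·187), giving z² − 187z − 187·188·187 ≤ 0 and hence z ≤ (1/2)[187 + √(34969 + 4·6574172)] = (1/2)[187 + √26331657] ≈ (1/2)(187 + 5131.4381) = 2659.2191.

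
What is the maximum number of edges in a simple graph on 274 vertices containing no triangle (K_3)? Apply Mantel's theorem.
ex(274, K_3) = ⌊274^2/4⌋ = 18769

Mantel (1907): a triangle-free graph on n vertices has at most ⌊n^2/4⌋ edges, with equality for the complete bipartite graph K_{⌊n/2⌋, ⌈n/2⌉}. For n = 274: ⌊274^2/4⌋ = ⌊75076/4⌋ = 18769. The extremal graph is K_{137, 137}, which has 137·137 = 18769 edges.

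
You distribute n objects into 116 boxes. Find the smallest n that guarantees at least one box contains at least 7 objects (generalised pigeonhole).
n = (7 − 1)·116 + 1 = 697

By the generalised pigeonhole principle, to guarantee some box contains ≥ r objects we need more than (r − 1) · k objects total. Threshold: n = (r − 1) · k + 1. With r = 7 and k = 116: n = 6 · 116 + 1 = 696 + 1 = 697. For n = 696 = 6 · 116, we can put exactly 6 objects in every box, avoiding 7 in any single one — so 697 is tight.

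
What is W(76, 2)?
W(76, 2) = 76 + 1 = 77

A 2-term AP is any pair of integers, so a monochromatic 2-AP exists iff some colour is used at least twice. With 76 colours, the colouring i ↦ i on {1, ..., 76} uses each colour once, avoiding any monochromatic pair, so W(76, 2) > 76. For {1, ..., 77}, pigeonhole forces two integers of the same colour, which form a monochromatic 2-AP. Hence W(76, 2) = 77.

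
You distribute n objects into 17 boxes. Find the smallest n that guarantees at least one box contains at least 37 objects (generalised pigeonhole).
n = (37 − 1)·17 + 1 = 613

By the generalised pigeonhole principle, to guarantee some box contains ≥ r objects we need more than (r − 1) · k objects total. Threshold: n = (r − 1) · k + 1. With r = 37 and k = 17: n = 36 · 17 + 1 = 612 + 1 = 613. For n = 612 = 36 · 17, we can put exactly 36 objects in every box, avoiding 37 in any single one — so 613 is tight.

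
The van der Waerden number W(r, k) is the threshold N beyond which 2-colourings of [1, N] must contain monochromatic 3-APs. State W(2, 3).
W(2, 3) = 9

Lower bound: the 2-colouring RRBBRRBB of {1, ..., 8} (R at positions {1, 2, 5, 6}, B at {3, 4, 7, 8}) contains no monochromatic 3-term AP, so W(2, 3) > 8. Upper bound: a case analysis on any 2-colouring of {1, ..., 9} forces such an AP. Hence W(2, 3) = 9.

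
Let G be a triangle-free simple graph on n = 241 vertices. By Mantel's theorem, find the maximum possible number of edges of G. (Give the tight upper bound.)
ex(241, K_3) = ⌊241^2/4⌋ = 14520

Mantel (1907): a triangle-free graph on n vertices has at most ⌊n^2/4⌋ edges, with equality for the complete bipartite graph K_{⌊n/2⌋, ⌈n/2⌉}. For n = 241: ⌊241^2/4⌋ = ⌊58081/4⌋ = 14520. The extremal graph is K_{120, 121}, which has 120·121 = 14520 edges.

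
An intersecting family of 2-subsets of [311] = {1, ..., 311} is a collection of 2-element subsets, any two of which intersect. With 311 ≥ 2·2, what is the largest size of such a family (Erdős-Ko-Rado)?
max |F| = C(310, 1) = 310

The Erdős-Ko-Rado theorem states: for n ≥ 2k, an intersecting family of k-subsets of an n-element set has size at most C(n − 1, k − 1), with equality for 'star' families {A ⊆ [n] : |A| = k, i ∈ A} (fix an element i). For n = 311, k = 2: C(310, 1) = 310.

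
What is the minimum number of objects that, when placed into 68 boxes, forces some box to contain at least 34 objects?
n = (34 − 1)·68 + 1 = 2245

By the generalised pigeonhole principle, to guarantee some box contains ≥ r objects we need more than (r − 1) · k objects total. Threshold: n = (r − 1) · k + 1. With r = 34 and k = 68: n = 33 · 68 + 1 = 2244 + 1 = 2245. For n = 2244 = 33 · 68, we can put exactly 33 objects in every box, avoiding 34 in any single one — so 2245 is tight.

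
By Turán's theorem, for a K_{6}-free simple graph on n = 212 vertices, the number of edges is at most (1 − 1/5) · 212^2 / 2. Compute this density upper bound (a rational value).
Turán density bound = (4/5) · 212^2/2 = 89888/5 ≈ 17977.6

Turán's theorem: ex(n, K_{r+1}) is achieved by the complete r-partite Turán graph T(n, r) with parts as balanced as possible, and is at most (1 − 1/r) · n^2/2. For r = 5, n = 212: the density bound is (4/5) · 44944/2 = 89888/5 ≈ 17977.6. The integer-valued extremum is e(T(212, 5)) = 17977, which is strictly less than the density bound 89888/5 since 5 ∤ 212 (the parts of T(212, 5) cannot all be equal).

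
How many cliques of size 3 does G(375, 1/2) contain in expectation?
E[# K_3] = C(375, 3) · (1/2)^C(3, 2) = 8718875 / 2^3 = 1089859.375

For each 3-subset S of vertices (there are C(375, 3) = 8718875 such S), let X_S = 1 if S induces a K_3 (all C(3, 2) = 3 edges present). Then P(X_S = 1) = (1/2)^3 = 1/8. By linearity of expectation, E[# K_3] = C(375, 3) · (1/2)^3 = 8718875 / 8 = 1089859.375.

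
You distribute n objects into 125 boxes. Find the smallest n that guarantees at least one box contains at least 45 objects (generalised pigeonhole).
n = (45 − 1)·125 + 1 = 5501

By the generalised pigeonhole principle, to guarantee some box contains ≥ r objects we need more than (r − 1) · k objects total. Threshold: n = (r − 1) · k + 1. With r = 45 and k = 125: n = 44 · 125 + 1 = 5500 + 1 = 5501. For n = 5500 = 44 · 125, we can put exactly 44 objects in every box, avoiding 45 in any single one — so 5501 is tight.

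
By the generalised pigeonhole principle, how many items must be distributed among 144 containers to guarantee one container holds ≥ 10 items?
n = (10 − 1)·144 + 1 = 1297

By the generalised pigeonhole principle, to guarantee some box contains ≥ r objects we need more than (r − 1) · k objects total. Threshold: n = (r − 1) · k + 1. With r = 10 and k = 144: n = 9 · 144 + 1 = 1296 + 1 = 1297. For n = 1296 = 9 · 144, we can put exactly 9 objects in every box, avoiding 10 in any single one — so 1297 is tight.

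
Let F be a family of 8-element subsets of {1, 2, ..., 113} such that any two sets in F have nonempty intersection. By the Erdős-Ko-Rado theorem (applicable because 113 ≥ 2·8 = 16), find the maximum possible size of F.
max |F| = C(112, 7) = 36227890512

The Erdős-Ko-Rado theorem states: for n ≥ 2k, an intersecting family of k-subsets of an n-element set has size at most C(n − 1, k − 1), with equality for 'star' families {A ⊆ [n] : |A| = k, i ∈ A} (fix an element i). For n = 113, k = 8: C(112, 7) = 36227890512.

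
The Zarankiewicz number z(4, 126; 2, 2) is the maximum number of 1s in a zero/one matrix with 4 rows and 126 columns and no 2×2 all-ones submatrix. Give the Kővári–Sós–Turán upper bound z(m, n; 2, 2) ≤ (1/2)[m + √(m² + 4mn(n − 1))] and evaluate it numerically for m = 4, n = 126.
z(4, 126; 2, 2) ≤ (1/2)[4 + √(4² + 4·4·126·125)] = (1/2)[4 + √252016] = 253.006

Kővári–Sós–Turán: let r_1, ..., r_4 be the row sums and z = Σ r_i the total number of 1s. Each pair of columns can share at most one row with both entries 1 (else a 2×2 all-ones block appears), so Σ_i C(r_i, 2) ≤ C(126, 2) = 7875. By convexity Σ_i C(r_i, 2) ≥ 4·C(z/4, 2) = z(z − 4)/(2·4), giving z² − 4z − 4·126·125 ≤ 0 and hence z ≤ (1/2)[4 + √(16 + 4·63000)] = (1/2)[4 + √252016] ≈ (1/2)(4 + 502.012) = 253.006.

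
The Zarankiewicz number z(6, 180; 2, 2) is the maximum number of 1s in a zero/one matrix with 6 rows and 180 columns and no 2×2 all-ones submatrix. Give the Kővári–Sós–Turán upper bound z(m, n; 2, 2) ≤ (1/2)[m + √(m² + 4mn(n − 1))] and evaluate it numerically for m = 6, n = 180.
z(6, 180; 2, 2) ≤ (1/2)[6 + √(6² + 4·6·180·179)] = (1/2)[6 + √773316] = 442.6919

Kővári–Sós–Turán: let r_1, ..., r_6 be the row sums and z = Σ r_i the total number of 1s. Each pair of columns can share at most one row with both entries 1 (else a 2×2 all-ones block appears), so Σ_i C(r_i, 2) ≤ C(180, 2) = 16110. By convexity Σ_i C(r_i, 2) ≥ 6·C(z/6, 2) = z(z − 6)/(2·6), giving z² − 6z − 6·180·179 ≤ 0 and hence z ≤ (1/2)[6 + √(36 + 4·193320)] = (1/2)[6 + √773316] ≈ (1/2)(6 + 879.3839) = 442.6919.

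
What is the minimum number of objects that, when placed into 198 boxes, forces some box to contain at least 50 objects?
n = (50 − 1)·198 + 1 = 9703

By the generalised pigeonhole principle, to guarantee some box contains ≥ r objects we need more than (r − 1) · k objects total. Threshold: n = (r − 1) · k + 1. With r = 50 and k = 198: n = 49 · 198 + 1 = 9702 + 1 = 9703. For n = 9702 = 49 · 198, we can put exactly 49 objects in every box, avoiding 50 in any single one — so 9703 is tight.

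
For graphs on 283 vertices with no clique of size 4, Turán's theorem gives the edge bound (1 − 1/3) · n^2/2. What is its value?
Turán density bound = (2/3) · 283^2/2 = 80089/3 ≈ 26696.3333

Turán's theorem: ex(n, K_{r+1}) is achieved by the complete r-partite Turán graph T(n, r) with parts as balanced as possible, and is at most (1 − 1/r) · n^2/2. For r = 3, n = 283: the density bound is (2/3) · 80089/2 = 80089/3 ≈ 26696.3333. The integer-valued extremum is e(T(283, 3)) = 26696, which is strictly less than the density bound 80089/3 since 3 ∤ 283 (the parts of T(283, 3) cannot all be equal).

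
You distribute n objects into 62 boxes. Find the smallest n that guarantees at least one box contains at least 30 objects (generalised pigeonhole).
n = (30 − 1)·62 + 1 = 1799

By the generalised pigeonhole principle, to guarantee some box contains ≥ r objects we need more than (r − 1) · k objects total. Threshold: n = (r − 1) · k + 1. With r = 30 and k = 62: n = 29 · 62 + 1 = 1798 + 1 = 1799. For n = 1798 = 29 · 62, we can put exactly 29 objects in every box, avoiding 30 in any single one — so 1799 is tight.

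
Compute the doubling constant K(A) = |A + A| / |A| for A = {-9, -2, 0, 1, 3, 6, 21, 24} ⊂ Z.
K = |A + A| / |A| = 29/8

Enumerate A + A = {a + b : a, b ∈ A}. With |A| = 8, there are |A|^2 = 64 ordered sum pairs; collecting distinct values, A + A = {-18, -11, -9, -8, -6, -4, -3, -2, -1, 0, 1, 2, 3, 4, 6, 7, 9, 12, 15, 19, 21, 22, 24, 25, 27, 30, 42, 45, 48}, so |A + A| = 29. Thus K = 29/8. For comparison, the minimum possible |A + A| over all 8-element sets is 2·8 − 1 = 15 (so min K = 15/8), attained only by arithmetic progressions.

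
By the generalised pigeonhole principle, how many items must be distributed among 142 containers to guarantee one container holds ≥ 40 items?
n = (40 − 1)·142 + 1 = 5539

By the generalised pigeonhole principle, to guarantee some box contains ≥ r objects we need more than (r − 1) · k objects total. Threshold: n = (r − 1) · k + 1. With r = 40 and k = 142: n = 39 · 142 + 1 = 5538 + 1 = 5539. For n = 5538 = 39 · 142, we can put exactly 39 objects in every box, avoiding 40 in any single one — so 5539 is tight.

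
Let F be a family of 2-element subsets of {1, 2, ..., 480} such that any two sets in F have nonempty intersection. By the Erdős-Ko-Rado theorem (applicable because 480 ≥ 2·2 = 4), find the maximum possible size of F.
max |F| = C(479, 1) = 479

The Erdős-Ko-Rado theorem states: for n ≥ 2k, an intersecting family of k-subsets of an n-element set has size at most C(n − 1, k − 1), with equality for 'star' families {A ⊆ [n] : |A| = k, i ∈ A} (fix an element i). For n = 480, k = 2: C(479, 1) = 479.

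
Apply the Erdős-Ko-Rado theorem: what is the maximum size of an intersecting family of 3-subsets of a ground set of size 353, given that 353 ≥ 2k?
max |F| = C(352, 2) = 61776

Erdős-Ko-Rado (1961): when n ≥ 2k, max |F| = C(n−1, k−1). The bound is attained by the star {A : i ∈ A} for any fixed i ∈ [n]. Here C(353−1, 3−1) = C(352, 2) = 61776.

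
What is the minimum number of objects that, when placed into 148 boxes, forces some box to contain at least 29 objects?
n = (29 − 1)·148 + 1 = 4145

By the generalised pigeonhole principle, to guarantee some box contains ≥ r objects we need more than (r − 1) · k objects total. Threshold: n = (r − 1) · k + 1. With r = 29 and k = 148: n = 28 · 148 + 1 = 4144 + 1 = 4145. For n = 4144 = 28 · 148, we can put exactly 28 objects in every box, avoiding 29 in any single one — so 4145 is tight.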